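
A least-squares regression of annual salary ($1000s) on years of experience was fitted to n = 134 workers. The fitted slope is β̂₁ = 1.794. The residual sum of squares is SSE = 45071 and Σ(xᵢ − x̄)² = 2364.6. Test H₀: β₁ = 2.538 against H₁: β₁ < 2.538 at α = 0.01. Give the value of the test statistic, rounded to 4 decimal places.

MSE = SSE/(n − 2) = 45071/132 = 341.447.
SE(β̂₁) = √(MSE/Sₓₓ) = √(341.447/2364.6) = 0.379999.
t = (1.794 − 2.538) / 0.379999 = -1.9579.
df = n − 2 = 132.
One-sided p ≈ 0.0262, which is ≥ 0.01, so fail to reject H₀.
The data do not give significant evidence that the true slope on years of experience is below 2.538 $1000s per unit.

t = -1.9579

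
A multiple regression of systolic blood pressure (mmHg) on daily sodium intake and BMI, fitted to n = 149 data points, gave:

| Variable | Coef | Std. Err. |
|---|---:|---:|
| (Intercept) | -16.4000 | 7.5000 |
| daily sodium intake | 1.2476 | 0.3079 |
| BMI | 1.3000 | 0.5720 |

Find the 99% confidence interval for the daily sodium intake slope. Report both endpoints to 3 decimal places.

(0.444, 2.051)

Read off: b = 1.2476, SE = 0.3079 for daily sodium intake.
df = n − k − 1 = 149 − 2 − 1 = 146.
t* = t_{0.005, 146} = 2.609923.
Margin = t* × SE = 2.609923 × 0.3079 = 0.80360.
CI: 1.2476 ± 0.80360 → (0.444, 2.051).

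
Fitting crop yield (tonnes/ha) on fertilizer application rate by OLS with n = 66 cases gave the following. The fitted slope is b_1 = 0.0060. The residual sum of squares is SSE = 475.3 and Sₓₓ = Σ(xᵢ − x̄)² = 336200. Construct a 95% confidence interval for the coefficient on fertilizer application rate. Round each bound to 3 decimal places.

MSE = SSE/(n − 2) = 475.3/64 = 7.42656.
SE(b_1) = √(MSE/Sₓₓ) = √(7.42656/336200) = 0.00469997.
df = n − 2 = 64.
t* = t_{0.025, 64} = 1.99773.
Margin = t* × SE = 1.99773 × 0.00469997 = 0.00939.
CI: 0.0060 ± 0.00939 → (-0.003, 0.015).
With 95% confidence, each one-unit increase in fertilizer application rate is associated with a change of between -0.003 and 0.015 tonnes/ha in crop yield.

(-0.003, 0.015)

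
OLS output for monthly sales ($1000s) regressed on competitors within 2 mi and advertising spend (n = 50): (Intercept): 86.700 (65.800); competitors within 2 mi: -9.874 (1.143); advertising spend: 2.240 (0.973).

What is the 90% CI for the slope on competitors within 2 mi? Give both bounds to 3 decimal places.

Read off: b = -9.874, SE = 1.143 for competitors within 2 mi.
df = n − k − 1 = 50 − 2 − 1 = 47.
t* = t_{0.05, 47} = 1.677927.
Margin = t* × SE = 1.677927 × 1.143 = 1.91787.
CI: -9.874 ± 1.91787 → (-11.792, -7.956).

(-11.792, -7.956)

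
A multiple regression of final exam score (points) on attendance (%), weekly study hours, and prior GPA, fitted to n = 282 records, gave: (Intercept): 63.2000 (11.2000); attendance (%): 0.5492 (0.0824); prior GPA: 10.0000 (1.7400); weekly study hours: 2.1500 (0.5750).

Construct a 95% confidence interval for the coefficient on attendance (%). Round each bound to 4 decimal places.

(0.3870, 0.7114)

Read off: b = 0.5492, SE = 0.0824 for attendance (%).
df = n − k − 1 = 282 − 3 − 1 = 278.
t* = t_{0.025, 278} = 1.968534.
Margin = t* × SE = 1.968534 × 0.0824 = 0.162207.
CI: 0.5492 ± 0.162207 → (0.3870, 0.7114).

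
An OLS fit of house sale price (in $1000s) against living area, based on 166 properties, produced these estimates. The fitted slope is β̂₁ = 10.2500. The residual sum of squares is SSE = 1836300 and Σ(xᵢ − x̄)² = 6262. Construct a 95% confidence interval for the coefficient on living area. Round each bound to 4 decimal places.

(7.6097, 12.8903)

MSE = SSE/(n − 2) = 1836300/164 = 11197.
SE(β̂₁) = √(MSE/Sₓₓ) = √(11197/6262) = 1.33719.
df = n − 2 = 164.
t* = t_{0.025, 164} = 1.974535.
Margin = t* × SE = 1.974535 × 1.33719 = 2.640329.
CI: 10.2500 ± 2.640329 → (7.6097, 12.8903).
With 95% confidence, each one-unit increase in living area is associated with a change of between 7.6097 and 12.8903 $1000s in house sale price.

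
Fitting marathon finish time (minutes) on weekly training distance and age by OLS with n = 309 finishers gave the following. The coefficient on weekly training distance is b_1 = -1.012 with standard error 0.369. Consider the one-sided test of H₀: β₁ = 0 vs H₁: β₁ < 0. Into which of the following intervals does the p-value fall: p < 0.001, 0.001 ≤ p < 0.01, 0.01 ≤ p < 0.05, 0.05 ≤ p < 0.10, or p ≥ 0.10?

t = -1.012 / 0.369 = -2.743.
df = n − k − 1 = 309 − 2 − 1 = 306.
One-sided p = P(T_{306} < t) ≈ 0.0032.
So 0.001 ≤ p < 0.01.

0.001 ≤ p < 0.01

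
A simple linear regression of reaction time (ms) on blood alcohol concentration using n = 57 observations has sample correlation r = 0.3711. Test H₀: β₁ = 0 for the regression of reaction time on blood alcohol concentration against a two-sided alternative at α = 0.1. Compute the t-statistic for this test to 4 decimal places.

t = r·√(n − 2)/√(1 − r²) = 0.3711·√55/√0.862285 = 2.9638.
df = n − 2 = 55.
Two-sided p ≈ 0.0045, which is < 0.1, so reject H₀.
There is evidence of a linear association between blood alcohol concentration and reaction time.

t = 2.9638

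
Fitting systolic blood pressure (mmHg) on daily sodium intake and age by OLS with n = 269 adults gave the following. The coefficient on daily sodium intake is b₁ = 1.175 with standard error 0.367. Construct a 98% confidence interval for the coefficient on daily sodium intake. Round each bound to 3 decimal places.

df = n − k − 1 = 269 − 2 − 1 = 266.
t* = t_{0.01, 266} = 2.340448.
Margin = t* × SE = 2.340448 × 0.367 = 0.85894.
CI: 1.175 ± 0.85894 → (0.316, 2.034).
With 98% confidence, each one-unit increase in daily sodium intake is associated with a change of between 0.316 and 2.034 mmHg in systolic blood pressure, holding the other predictors fixed.

(0.316, 2.034)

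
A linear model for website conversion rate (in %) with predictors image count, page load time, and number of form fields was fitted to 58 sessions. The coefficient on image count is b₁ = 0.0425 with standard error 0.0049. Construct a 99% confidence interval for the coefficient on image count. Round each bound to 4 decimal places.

df = n − k − 1 = 58 − 3 − 1 = 54.
t* = t_{0.005, 54} = 2.669985.
Margin = t* × SE = 2.669985 × 0.0049 = 0.013083.
CI: 0.0425 ± 0.013083 → (0.0294, 0.0556).
With 99% confidence, each one-unit increase in image count is associated with a change of between 0.0294 and 0.0556 % in website conversion rate, holding the other predictors fixed.

(0.0294, 0.0556)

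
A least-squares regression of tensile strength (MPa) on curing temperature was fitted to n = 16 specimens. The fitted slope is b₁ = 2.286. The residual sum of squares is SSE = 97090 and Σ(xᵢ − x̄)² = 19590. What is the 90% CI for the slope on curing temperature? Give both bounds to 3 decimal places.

MSE = SSE/(n − 2) = 97090/14 = 6935.
SE(b₁) = √(MSE/Sₓₓ) = √(6935/19590) = 0.594985.
df = n − 2 = 14.
t* = t_{0.05, 14} = 1.76131.
Margin = t* × SE = 1.76131 × 0.594985 = 1.04795.
CI: 2.286 ± 1.04795 → (1.238, 3.334).
With 90% confidence, each one-unit increase in curing temperature is associated with a change of between 1.238 and 3.334 MPa in tensile strength.

(1.238, 3.334)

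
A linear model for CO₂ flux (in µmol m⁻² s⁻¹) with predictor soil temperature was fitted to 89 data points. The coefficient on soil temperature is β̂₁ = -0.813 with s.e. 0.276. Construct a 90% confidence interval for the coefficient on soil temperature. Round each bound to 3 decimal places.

df = n − 2 = 89 − 2 = 87.
t* = t_{0.05, 87} = 1.662557.
Margin = t* × SE = 1.662557 × 0.276 = 0.45887.
CI: -0.813 ± 0.45887 → (-1.272, -0.354).
With 90% confidence, each one-unit increase in soil temperature is associated with a change of between -1.272 and -0.354 µmol m⁻² s⁻¹ in CO₂ flux.

(-1.272, -0.354)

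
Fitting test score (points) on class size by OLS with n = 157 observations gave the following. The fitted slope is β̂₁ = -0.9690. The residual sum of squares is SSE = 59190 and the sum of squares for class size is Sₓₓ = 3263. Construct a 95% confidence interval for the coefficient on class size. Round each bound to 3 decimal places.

(-1.645, -0.293)

MSE = SSE/(n − 2) = 59190/155 = 381.871.
SE(β̂₁) = √(MSE/Sₓₓ) = √(381.871/3263) = 0.342097.
df = n − 2 = 155.
t* = t_{0.025, 155} = 1.975387.
Margin = t* × SE = 1.975387 × 0.342097 = 0.67577.
CI: -0.9690 ± 0.67577 → (-1.645, -0.293).
With 95% confidence, each one-unit increase in class size is associated with a change of between -1.645 and -0.293 points in test score.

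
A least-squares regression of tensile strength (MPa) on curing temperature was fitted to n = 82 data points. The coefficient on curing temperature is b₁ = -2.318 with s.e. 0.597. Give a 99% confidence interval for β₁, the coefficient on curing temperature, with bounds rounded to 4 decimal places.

(-3.8933, -0.7427)

df = n − 2 = 82 − 2 = 80.
t* = t_{0.005, 80} = 2.638691.
Margin = t* × SE = 2.638691 × 0.597 = 1.575298.
CI: -2.318 ± 1.575298 → (-3.8933, -0.7427).
With 99% confidence, each one-unit increase in curing temperature is associated with a change of between -3.8933 and -0.7427 MPa in tensile strength.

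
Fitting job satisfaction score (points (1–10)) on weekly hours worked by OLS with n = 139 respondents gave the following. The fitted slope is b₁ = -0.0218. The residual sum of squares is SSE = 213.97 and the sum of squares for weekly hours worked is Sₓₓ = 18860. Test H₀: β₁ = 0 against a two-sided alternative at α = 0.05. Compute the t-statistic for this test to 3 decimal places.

MSE = SSE/(n − 2) = 213.97/137 = 1.56182.
SE(b₁) = √(MSE/Sₓₓ) = √(1.56182/18860) = 0.00910008.
t = -0.0218 / 0.00910008 = -2.396.
df = n − 2 = 137.
Two-sided p ≈ 0.0179, which is < 0.05, so reject H₀.
There is evidence that weekly hours worked is associated with job satisfaction score.

t = -2.396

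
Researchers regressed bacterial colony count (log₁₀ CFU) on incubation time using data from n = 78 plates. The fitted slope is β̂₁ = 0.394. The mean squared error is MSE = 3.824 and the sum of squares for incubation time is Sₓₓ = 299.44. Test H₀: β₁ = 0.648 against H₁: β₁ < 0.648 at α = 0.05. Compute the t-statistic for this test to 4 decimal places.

t = -2.2477

SE(β̂₁) = √(MSE/Sₓₓ) = √(3.824/299.44) = 0.113007.
t = (0.394 − 0.648) / 0.113007 = -2.2477.
df = n − 2 = 76.
One-sided p ≈ 0.0137, which is < 0.05, so reject H₀.
There is evidence that the true slope on incubation time is below 0.648 log₁₀ CFU per unit.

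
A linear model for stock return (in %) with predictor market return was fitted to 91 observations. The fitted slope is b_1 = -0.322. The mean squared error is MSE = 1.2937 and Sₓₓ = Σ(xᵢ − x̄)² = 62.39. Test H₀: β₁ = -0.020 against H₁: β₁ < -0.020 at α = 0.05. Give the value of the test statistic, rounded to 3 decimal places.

SE(b_1) = √(MSE/Sₓₓ) = √(1.2937/62.39) = 0.143999.
t = (-0.322 − (-0.020)) / 0.143999 = -2.097.
df = n − 2 = 89.
One-sided p ≈ 0.0194, which is < 0.05, so reject H₀.
There is evidence that the true slope on market return is below -0.020 % per unit.

t = -2.097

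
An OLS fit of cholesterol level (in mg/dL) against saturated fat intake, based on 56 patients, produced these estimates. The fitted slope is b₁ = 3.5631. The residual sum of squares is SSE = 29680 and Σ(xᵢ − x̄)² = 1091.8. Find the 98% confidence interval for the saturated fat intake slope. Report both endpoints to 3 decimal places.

MSE = SSE/(n − 2) = 29680/54 = 549.63.
SE(b₁) = √(MSE/Sₓₓ) = √(549.63/1091.8) = 0.709518.
df = n − 2 = 54.
t* = t_{0.01, 54} = 2.39741.
Margin = t* × SE = 2.39741 × 0.709518 = 1.70101.
CI: 3.5631 ± 1.70101 → (1.862, 5.264).
With 98% confidence, each one-unit increase in saturated fat intake is associated with a change of between 1.862 and 5.264 mg/dL in cholesterol level.

(1.862, 5.264)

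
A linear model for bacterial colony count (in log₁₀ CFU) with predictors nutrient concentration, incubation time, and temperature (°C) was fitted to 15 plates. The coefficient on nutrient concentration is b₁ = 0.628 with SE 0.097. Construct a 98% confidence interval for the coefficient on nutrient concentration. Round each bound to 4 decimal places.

df = n − k − 1 = 15 − 3 − 1 = 11.
t* = t_{0.01, 11} = 2.718079.
Margin = t* × SE = 2.718079 × 0.097 = 0.263654.
CI: 0.628 ± 0.263654 → (0.3643, 0.8917).
With 98% confidence, each one-unit increase in nutrient concentration is associated with a change of between 0.3643 and 0.8917 log₁₀ CFU in bacterial colony count, holding the other predictors fixed.

(0.3643, 0.8917)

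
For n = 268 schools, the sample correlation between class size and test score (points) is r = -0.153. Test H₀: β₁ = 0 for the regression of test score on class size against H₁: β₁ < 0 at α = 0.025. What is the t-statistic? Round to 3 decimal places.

t = -2.525

t = r·√(n − 2)/√(1 − r²) = -0.153·√266/√0.976591 = -2.525.
df = n − 2 = 266.
One-sided p ≈ 0.0061, which is < 0.025, so reject H₀.
There is evidence of a linear association between class size and test score.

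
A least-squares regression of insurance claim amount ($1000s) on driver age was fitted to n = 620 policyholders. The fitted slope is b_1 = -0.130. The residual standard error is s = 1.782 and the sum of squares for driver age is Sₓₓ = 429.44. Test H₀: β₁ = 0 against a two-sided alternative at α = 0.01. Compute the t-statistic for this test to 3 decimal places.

t = -1.512

SE(b_1) = s/√Sₓₓ = 1.782/√429.44 = 0.0859917.
t = -0.130 / 0.0859917 = -1.512.
df = n − 2 = 618.
Two-sided p ≈ 0.1311, which is ≥ 0.01, so fail to reject H₀.
The data do not give significant evidence of an association between driver age and insurance claim amount.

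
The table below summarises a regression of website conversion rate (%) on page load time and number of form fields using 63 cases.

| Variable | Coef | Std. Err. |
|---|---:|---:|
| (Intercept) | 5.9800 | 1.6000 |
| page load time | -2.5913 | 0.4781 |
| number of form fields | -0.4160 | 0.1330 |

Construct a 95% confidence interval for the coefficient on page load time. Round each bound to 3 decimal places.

(-3.548, -1.635)

Read off: b = -2.5913, SE = 0.4781 for page load time.
df = n − k − 1 = 63 − 2 − 1 = 60.
t* = t_{0.025, 60} = 2.000298.
Margin = t* × SE = 2.000298 × 0.4781 = 0.95634.
CI: -2.5913 ± 0.95634 → (-3.548, -1.635).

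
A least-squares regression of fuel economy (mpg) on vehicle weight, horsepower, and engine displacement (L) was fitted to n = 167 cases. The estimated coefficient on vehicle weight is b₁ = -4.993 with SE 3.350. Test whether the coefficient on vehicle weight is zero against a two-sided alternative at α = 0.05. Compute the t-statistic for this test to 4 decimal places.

H₀: β₁ = 0 vs H₁: β₁ ≠ 0.
t = (b₁ − β₁⁰)/SE = -4.993 / 3.350 = -1.4904.
df = n − k − 1 = 167 − 3 − 1 = 163.
Two-sided p ≈ 0.1380, which is ≥ 0.05, so fail to reject H₀.
The data do not give significant evidence of an association between vehicle weight and fuel economy, after adjusting for the other predictors.

t = -1.4904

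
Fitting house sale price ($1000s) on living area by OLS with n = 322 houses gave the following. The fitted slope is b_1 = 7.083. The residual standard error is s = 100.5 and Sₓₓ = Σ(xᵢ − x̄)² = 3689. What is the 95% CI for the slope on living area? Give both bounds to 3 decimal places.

SE(b_1) = s/√Sₓₓ = 100.5/√3689 = 1.65467.
df = n − 2 = 320.
t* = t_{0.025, 320} = 1.967405.
Margin = t* × SE = 1.967405 × 1.65467 = 3.25541.
CI: 7.083 ± 3.25541 → (3.828, 10.338).
With 95% confidence, each one-unit increase in living area is associated with a change of between 3.828 and 10.338 $1000s in house sale price.

(3.828, 10.338)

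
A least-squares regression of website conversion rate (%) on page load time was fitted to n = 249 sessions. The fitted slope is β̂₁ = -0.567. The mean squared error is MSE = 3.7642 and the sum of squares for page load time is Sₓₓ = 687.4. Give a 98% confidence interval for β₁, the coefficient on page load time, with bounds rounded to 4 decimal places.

(-0.7403, -0.3937)

SE(β̂₁) = √(MSE/Sₓₓ) = √(3.7642/687.4) = 0.074.
df = n − 2 = 247.
t* = t_{0.01, 247} = 2.34154.
Margin = t* × SE = 2.34154 × 0.074 = 0.173274.
CI: -0.567 ± 0.173274 → (-0.7403, -0.3937).
With 98% confidence, each one-unit increase in page load time is associated with a change of between -0.7403 and -0.3937 % in website conversion rate.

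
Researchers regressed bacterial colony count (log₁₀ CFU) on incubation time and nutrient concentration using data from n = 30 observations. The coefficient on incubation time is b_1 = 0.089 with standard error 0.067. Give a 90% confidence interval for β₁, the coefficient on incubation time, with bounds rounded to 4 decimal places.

df = n − k − 1 = 30 − 2 − 1 = 27.
t* = t_{0.05, 27} = 1.703288.
Margin = t* × SE = 1.703288 × 0.067 = 0.114120.
CI: 0.089 ± 0.114120 → (-0.0251, 0.2031).
With 90% confidence, each one-unit increase in incubation time is associated with a change of between -0.0251 and 0.2031 log₁₀ CFU in bacterial colony count, holding the other predictors fixed.

(-0.0251, 0.2031)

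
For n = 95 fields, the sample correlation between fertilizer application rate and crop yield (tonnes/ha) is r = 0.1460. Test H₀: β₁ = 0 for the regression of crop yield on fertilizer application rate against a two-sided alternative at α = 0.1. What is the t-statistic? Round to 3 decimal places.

t = r·√(n − 2)/√(1 − r²) = 0.1460·√93/√0.978684 = 1.423.
df = n − 2 = 93.
Two-sided p ≈ 0.1580, which is ≥ 0.1, so fail to reject H₀.
The data do not give significant evidence of a linear association between fertilizer application rate and crop yield.

t = 1.423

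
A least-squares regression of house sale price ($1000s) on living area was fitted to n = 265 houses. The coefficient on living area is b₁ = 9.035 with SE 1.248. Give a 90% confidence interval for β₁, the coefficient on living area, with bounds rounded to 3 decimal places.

df = n − 2 = 265 − 2 = 263.
t* = t_{0.05, 263} = 1.650668.
Margin = t* × SE = 1.650668 × 1.248 = 2.06003.
CI: 9.035 ± 2.06003 → (6.975, 11.095).
With 90% confidence, each one-unit increase in living area is associated with a change of between 6.975 and 11.095 $1000s in house sale price.

(6.975, 11.095)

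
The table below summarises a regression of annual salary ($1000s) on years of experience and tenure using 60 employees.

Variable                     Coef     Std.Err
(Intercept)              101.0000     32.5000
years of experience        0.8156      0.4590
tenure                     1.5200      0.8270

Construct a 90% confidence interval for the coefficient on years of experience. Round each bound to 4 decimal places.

(0.0481, 1.5831)

Read off: b = 0.8156, SE = 0.4590 for years of experience.
df = n − k − 1 = 60 − 2 − 1 = 57.
t* = t_{0.05, 57} = 1.672029.
Margin = t* × SE = 1.672029 × 0.4590 = 0.767461.
CI: 0.8156 ± 0.767461 → (0.0481, 1.5831).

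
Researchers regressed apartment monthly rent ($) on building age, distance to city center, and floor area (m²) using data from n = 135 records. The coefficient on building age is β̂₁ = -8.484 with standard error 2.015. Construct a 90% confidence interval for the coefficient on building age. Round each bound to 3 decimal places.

(-11.822, -5.146)

df = n − k − 1 = 135 − 3 − 1 = 131.
t* = t_{0.05, 131} = 1.656569.
Margin = t* × SE = 1.656569 × 2.015 = 3.33799.
CI: -8.484 ± 3.33799 → (-11.822, -5.146).
With 90% confidence, each one-unit increase in building age is associated with a change of between -11.822 and -5.146 $ in apartment monthly rent, holding the other predictors fixed.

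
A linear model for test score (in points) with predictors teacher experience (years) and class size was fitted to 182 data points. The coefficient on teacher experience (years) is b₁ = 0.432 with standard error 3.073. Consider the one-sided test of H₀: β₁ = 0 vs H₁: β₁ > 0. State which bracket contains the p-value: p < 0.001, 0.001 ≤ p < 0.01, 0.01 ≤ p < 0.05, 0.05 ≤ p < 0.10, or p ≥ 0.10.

p ≥ 0.10

t = 0.432 / 3.073 = 0.141.
df = n − k − 1 = 182 − 2 − 1 = 179.
One-sided p = P(T_{179} > t) ≈ 0.4442.
So p ≥ 0.10.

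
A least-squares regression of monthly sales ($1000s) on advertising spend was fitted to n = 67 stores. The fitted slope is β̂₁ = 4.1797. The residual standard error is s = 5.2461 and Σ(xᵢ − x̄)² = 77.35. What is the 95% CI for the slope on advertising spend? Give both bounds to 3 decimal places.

SE(β̂₁) = s/√Sₓₓ = 5.2461/√77.35 = 0.596494.
df = n − 2 = 65.
t* = t_{0.025, 65} = 1.997138.
Margin = t* × SE = 1.997138 × 0.596494 = 1.19128.
CI: 4.1797 ± 1.19128 → (2.988, 5.371).
With 95% confidence, each one-unit increase in advertising spend is associated with a change of between 2.988 and 5.371 $1000s in monthly sales.

(2.988, 5.371)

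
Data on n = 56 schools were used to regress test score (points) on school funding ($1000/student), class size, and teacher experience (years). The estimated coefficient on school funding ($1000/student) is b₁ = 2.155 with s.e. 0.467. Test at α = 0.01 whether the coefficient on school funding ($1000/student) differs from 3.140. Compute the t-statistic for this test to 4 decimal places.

t = -2.1092

H₀: β₁ = 3.140 vs H₁: β₁ ≠ 3.140.
t = (b₁ − β₁⁰)/SE = (2.155 − 3.140) / 0.467 = -2.1092.
df = n − k − 1 = 56 − 3 − 1 = 52.
Two-sided p ≈ 0.0398, which is ≥ 0.01, so fail to reject H₀.
The data are consistent with a true slope of 3.140 points per unit of school funding ($1000/student), holding the other predictors fixed.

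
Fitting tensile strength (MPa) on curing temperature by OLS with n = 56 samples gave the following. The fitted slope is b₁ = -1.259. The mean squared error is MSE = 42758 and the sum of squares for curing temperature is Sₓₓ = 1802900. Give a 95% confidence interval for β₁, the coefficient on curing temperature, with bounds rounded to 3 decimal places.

SE(b₁) = √(MSE/Sₓₓ) = √(42758/1802900) = 0.154001.
df = n − 2 = 54.
t* = t_{0.025, 54} = 2.004879.
Margin = t* × SE = 2.004879 × 0.154001 = 0.30875.
CI: -1.259 ± 0.30875 → (-1.568, -0.950).
With 95% confidence, each one-unit increase in curing temperature is associated with a change of between -1.568 and -0.950 MPa in tensile strength.

(-1.568, -0.950)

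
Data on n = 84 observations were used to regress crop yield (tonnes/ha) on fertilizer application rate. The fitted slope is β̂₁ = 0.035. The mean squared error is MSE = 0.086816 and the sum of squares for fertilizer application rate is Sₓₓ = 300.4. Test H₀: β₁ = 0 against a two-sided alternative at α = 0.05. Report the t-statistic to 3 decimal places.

SE(β̂₁) = √(MSE/Sₓₓ) = √(0.086816/300.4) = 0.017.
t = 0.035 / 0.017 = 2.059.
df = n − 2 = 82.
Two-sided p ≈ 0.0427, which is < 0.05, so reject H₀.
There is evidence that fertilizer application rate is associated with crop yield.

t = 2.059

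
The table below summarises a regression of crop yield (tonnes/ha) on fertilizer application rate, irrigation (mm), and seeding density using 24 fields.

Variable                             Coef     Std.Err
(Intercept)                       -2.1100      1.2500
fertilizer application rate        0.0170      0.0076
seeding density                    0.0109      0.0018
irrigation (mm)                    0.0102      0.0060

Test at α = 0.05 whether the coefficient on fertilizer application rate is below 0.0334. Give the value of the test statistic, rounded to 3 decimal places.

Read off: b = 0.0170, SE = 0.0076 for fertilizer application rate.
H₀: β₁ = 0.0334 vs H₁: β₁ < 0.0334.
t = (0.0170 − 0.0334) / 0.0076 = -2.158.
df = n − k − 1 = 24 − 3 − 1 = 20.
One-sided p ≈ 0.0216, which is < 0.05, so reject H₀.
There is evidence that the true slope on fertilizer application rate is below 0.0334 tonnes/ha per unit, holding the other predictors fixed.

t = -2.158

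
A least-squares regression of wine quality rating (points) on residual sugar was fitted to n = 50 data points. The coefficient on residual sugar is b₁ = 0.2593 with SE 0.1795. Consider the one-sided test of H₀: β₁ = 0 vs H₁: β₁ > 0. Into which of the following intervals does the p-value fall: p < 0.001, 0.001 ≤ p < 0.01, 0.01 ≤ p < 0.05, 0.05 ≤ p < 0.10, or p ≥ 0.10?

0.05 ≤ p < 0.10

t = 0.2593 / 0.1795 = 1.445.
df = n − 2 = 50 − 2 = 48.
One-sided p = P(T_{48} > t) ≈ 0.0775.
So 0.05 ≤ p < 0.10.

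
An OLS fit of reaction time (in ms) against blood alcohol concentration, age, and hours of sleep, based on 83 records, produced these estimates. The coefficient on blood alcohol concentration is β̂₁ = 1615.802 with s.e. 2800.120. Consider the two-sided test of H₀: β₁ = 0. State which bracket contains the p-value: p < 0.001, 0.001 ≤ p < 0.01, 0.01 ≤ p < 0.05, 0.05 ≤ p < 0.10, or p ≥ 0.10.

t = 1615.802 / 2800.120 = 0.577.
df = n − k − 1 = 83 − 3 − 1 = 79.
Two-sided p = 2·P(T_{79} > |t|) ≈ 0.5655.
So p ≥ 0.10.

p ≥ 0.10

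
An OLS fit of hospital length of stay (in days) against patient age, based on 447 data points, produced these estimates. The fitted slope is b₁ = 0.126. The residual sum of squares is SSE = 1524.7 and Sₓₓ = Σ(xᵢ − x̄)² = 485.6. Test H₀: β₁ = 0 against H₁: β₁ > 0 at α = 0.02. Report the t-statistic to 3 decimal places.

t = 1.500

MSE = SSE/(n − 2) = 1524.7/445 = 3.42629.
SE(b₁) = √(MSE/Sₓₓ) = √(3.42629/485.6) = 0.0839988.
t = 0.126 / 0.0839988 = 1.500.
df = n − 2 = 445.
One-sided p ≈ 0.0672, which is ≥ 0.02, so fail to reject H₀.
The data do not give significant evidence that the true slope on patient age is positive.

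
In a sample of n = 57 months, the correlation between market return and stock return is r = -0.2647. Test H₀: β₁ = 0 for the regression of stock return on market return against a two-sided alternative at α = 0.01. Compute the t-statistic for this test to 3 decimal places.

t = r·√(n − 2)/√(1 − r²) = -0.2647·√55/√0.929934 = -2.036.
df = n − 2 = 55.
Two-sided p ≈ 0.0466, which is ≥ 0.01, so fail to reject H₀.
The data do not give significant evidence of a linear association between market return and stock return.

t = -2.036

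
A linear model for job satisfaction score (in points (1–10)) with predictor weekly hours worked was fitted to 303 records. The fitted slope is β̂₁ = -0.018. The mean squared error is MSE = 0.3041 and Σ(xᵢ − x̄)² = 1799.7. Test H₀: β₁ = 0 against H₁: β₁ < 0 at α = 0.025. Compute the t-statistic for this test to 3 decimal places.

SE(β̂₁) = √(MSE/Sₓₓ) = √(0.3041/1799.7) = 0.0129989.
t = -0.018 / 0.0129989 = -1.385.
df = n − 2 = 301.
One-sided p ≈ 0.0836, which is ≥ 0.025, so fail to reject H₀.
The data do not give significant evidence that the true slope on weekly hours worked is negative.

t = -1.385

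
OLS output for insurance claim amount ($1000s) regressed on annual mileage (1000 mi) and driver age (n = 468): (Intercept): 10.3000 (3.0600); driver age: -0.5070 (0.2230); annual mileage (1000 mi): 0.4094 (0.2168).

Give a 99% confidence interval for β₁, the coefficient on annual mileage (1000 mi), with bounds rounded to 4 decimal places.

(-0.1513, 0.9701)

Read off: b = 0.4094, SE = 0.2168 for annual mileage (1000 mi).
df = n − k − 1 = 468 − 2 − 1 = 465.
t* = t_{0.005, 465} = 2.586444.
Margin = t* × SE = 2.586444 × 0.2168 = 0.560741.
CI: 0.4094 ± 0.560741 → (-0.1513, 0.9701).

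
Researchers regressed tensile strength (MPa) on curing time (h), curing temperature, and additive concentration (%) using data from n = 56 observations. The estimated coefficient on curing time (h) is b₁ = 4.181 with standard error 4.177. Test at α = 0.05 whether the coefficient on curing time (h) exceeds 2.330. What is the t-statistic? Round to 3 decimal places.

t = 0.443

H₀: β₁ = 2.330 vs H₁: β₁ > 2.330.
t = (b₁ − β₁⁰)/SE = (4.181 − 2.330) / 4.177 = 0.443.
df = n − k − 1 = 56 − 3 − 1 = 52.
One-sided p ≈ 0.3298, which is ≥ 0.05, so fail to reject H₀.
The data do not give significant evidence that the true slope on curing time (h) exceeds 2.330 MPa per unit, holding the other predictors fixed.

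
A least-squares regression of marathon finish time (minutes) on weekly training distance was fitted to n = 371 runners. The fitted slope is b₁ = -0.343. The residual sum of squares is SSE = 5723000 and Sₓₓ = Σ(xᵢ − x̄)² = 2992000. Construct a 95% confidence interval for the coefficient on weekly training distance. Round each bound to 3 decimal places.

(-0.485, -0.201)

MSE = SSE/(n − 2) = 5723000/369 = 15509.5.
SE(b₁) = √(MSE/Sₓₓ) = √(15509.5/2992000) = 0.0719976.
df = n − 2 = 369.
t* = t_{0.025, 369} = 1.966414.
Margin = t* × SE = 1.966414 × 0.0719976 = 0.14158.
CI: -0.343 ± 0.14158 → (-0.485, -0.201).
With 95% confidence, each one-unit increase in weekly training distance is associated with a change of between -0.485 and -0.201 minutes in marathon finish time.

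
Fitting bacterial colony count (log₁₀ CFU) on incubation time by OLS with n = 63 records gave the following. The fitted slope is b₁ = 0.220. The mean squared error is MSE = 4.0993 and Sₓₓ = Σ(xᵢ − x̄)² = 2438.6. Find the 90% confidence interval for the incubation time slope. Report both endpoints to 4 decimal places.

(0.1515, 0.2885)

SE(b₁) = √(MSE/Sₓₓ) = √(4.0993/2438.6) = 0.0410001.
df = n − 2 = 61.
t* = t_{0.05, 61} = 1.670219.
Margin = t* × SE = 1.670219 × 0.0410001 = 0.068479.
CI: 0.220 ± 0.068479 → (0.1515, 0.2885).
With 90% confidence, each one-unit increase in incubation time is associated with a change of between 0.1515 and 0.2885 log₁₀ CFU in bacterial colony count.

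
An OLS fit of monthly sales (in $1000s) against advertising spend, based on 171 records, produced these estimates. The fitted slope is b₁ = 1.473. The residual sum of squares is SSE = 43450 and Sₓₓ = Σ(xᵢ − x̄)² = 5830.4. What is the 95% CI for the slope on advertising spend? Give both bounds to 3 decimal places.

MSE = SSE/(n − 2) = 43450/169 = 257.101.
SE(b₁) = √(MSE/Sₓₓ) = √(257.101/5830.4) = 0.209992.
df = n − 2 = 169.
t* = t_{0.025, 169} = 1.9741.
Margin = t* × SE = 1.9741 × 0.209992 = 0.41454.
CI: 1.473 ± 0.41454 → (1.058, 1.888).
With 95% confidence, each one-unit increase in advertising spend is associated with a change of between 1.058 and 1.888 $1000s in monthly sales.

(1.058, 1.888)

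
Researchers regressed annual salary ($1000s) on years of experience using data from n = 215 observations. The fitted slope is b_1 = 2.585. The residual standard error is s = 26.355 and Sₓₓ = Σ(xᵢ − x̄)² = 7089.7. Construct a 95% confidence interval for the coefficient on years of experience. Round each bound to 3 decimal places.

(1.968, 3.202)

SE(b_1) = s/√Sₓₓ = 26.355/√7089.7 = 0.313003.
df = n − 2 = 213.
t* = t_{0.025, 213} = 1.971164.
Margin = t* × SE = 1.971164 × 0.313003 = 0.61698.
CI: 2.585 ± 0.61698 → (1.968, 3.202).
With 95% confidence, each one-unit increase in years of experience is associated with a change of between 1.968 and 3.202 $1000s in annual salary.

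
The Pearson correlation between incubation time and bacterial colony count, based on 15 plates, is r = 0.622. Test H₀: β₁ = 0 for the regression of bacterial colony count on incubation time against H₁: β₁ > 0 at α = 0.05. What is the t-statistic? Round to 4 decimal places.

t = r·√(n − 2)/√(1 − r²) = 0.622·√13/√0.613116 = 2.8641.
df = n − 2 = 13.
One-sided p ≈ 0.0066, which is < 0.05, so reject H₀.
There is evidence of a linear association between incubation time and bacterial colony count.

t = 2.8641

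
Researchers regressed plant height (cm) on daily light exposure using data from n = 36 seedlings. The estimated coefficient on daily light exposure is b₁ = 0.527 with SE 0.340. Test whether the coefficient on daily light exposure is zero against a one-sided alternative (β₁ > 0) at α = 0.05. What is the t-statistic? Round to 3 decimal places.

t = 1.550

H₀: β₁ = 0 vs H₁: β₁ > 0.
t = (b₁ − β₁⁰)/SE = 0.527 / 0.340 = 1.550.
df = n − 2 = 36 − 2 = 34.
One-sided p ≈ 0.0652, which is ≥ 0.05, so fail to reject H₀.
The data do not give significant evidence that the true slope on daily light exposure is positive.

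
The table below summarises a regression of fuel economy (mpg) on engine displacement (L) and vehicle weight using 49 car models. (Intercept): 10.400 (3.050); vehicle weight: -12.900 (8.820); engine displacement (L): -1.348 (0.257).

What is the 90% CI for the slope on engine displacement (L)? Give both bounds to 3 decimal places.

Read off: b = -1.348, SE = 0.257 for engine displacement (L).
df = n − k − 1 = 49 − 2 − 1 = 46.
t* = t_{0.05, 46} = 1.67866.
Margin = t* × SE = 1.67866 × 0.257 = 0.43142.
CI: -1.348 ± 0.43142 → (-1.779, -0.917).

(-1.779, -0.917)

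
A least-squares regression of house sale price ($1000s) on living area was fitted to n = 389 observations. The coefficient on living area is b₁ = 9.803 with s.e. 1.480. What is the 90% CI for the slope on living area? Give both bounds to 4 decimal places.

df = n − 2 = 389 − 2 = 387.
t* = t_{0.05, 387} = 1.648801.
Margin = t* × SE = 1.648801 × 1.480 = 2.440225.
CI: 9.803 ± 2.440225 → (7.3628, 12.2432).
With 90% confidence, each one-unit increase in living area is associated with a change of between 7.3628 and 12.2432 $1000s in house sale price.

(7.3628, 12.2432)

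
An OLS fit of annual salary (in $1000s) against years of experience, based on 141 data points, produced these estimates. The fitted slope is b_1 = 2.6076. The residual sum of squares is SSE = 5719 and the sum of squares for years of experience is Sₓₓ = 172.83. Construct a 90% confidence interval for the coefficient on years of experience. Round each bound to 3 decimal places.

MSE = SSE/(n − 2) = 5719/139 = 41.1439.
SE(b_1) = √(MSE/Sₓₓ) = √(41.1439/172.83) = 0.487914.
df = n − 2 = 139.
t* = t_{0.05, 139} = 1.65589.
Margin = t* × SE = 1.65589 × 0.487914 = 0.80793.
CI: 2.6076 ± 0.80793 → (1.800, 3.416).
With 90% confidence, each one-unit increase in years of experience is associated with a change of between 1.800 and 3.416 $1000s in annual salary.

(1.800, 3.416)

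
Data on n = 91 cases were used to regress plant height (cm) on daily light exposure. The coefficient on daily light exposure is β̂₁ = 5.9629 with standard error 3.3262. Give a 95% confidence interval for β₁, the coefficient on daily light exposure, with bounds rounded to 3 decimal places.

df = n − 2 = 91 − 2 = 89.
t* = t_{0.025, 89} = 1.986979.
Margin = t* × SE = 1.986979 × 3.3262 = 6.60909.
CI: 5.9629 ± 6.60909 → (-0.646, 12.572).
With 95% confidence, each one-unit increase in daily light exposure is associated with a change of between -0.646 and 12.572 cm in plant height.

(-0.646, 12.572)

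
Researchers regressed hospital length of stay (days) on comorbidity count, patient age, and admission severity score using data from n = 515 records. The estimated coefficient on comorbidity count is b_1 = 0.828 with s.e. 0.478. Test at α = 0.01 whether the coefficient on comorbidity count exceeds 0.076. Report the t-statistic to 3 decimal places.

H₀: β₁ = 0.076 vs H₁: β₁ > 0.076.
t = (b_1 − β₁⁰)/SE = (0.828 − 0.076) / 0.478 = 1.573.
df = n − k − 1 = 515 − 3 − 1 = 511.
One-sided p ≈ 0.0581, which is ≥ 0.01, so fail to reject H₀.
The data do not give significant evidence that the true slope on comorbidity count exceeds 0.076 days per unit, holding the other predictors fixed.

t = 1.573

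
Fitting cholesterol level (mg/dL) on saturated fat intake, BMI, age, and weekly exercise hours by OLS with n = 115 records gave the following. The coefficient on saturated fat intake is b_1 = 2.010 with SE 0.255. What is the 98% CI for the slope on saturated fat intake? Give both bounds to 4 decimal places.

(1.4080, 2.6120)

df = n − k − 1 = 115 − 4 − 1 = 110.
t* = t_{0.01, 110} = 2.360726.
Margin = t* × SE = 2.360726 × 0.255 = 0.601985.
CI: 2.010 ± 0.601985 → (1.4080, 2.6120).
With 98% confidence, each one-unit increase in saturated fat intake is associated with a change of between 1.4080 and 2.6120 mg/dL in cholesterol level, holding the other predictors fixed.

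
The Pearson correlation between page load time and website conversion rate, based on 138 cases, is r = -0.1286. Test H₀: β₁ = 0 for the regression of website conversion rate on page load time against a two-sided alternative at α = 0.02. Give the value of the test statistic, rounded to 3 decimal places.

t = -1.512

t = r·√(n − 2)/√(1 − r²) = -0.1286·√136/√0.983462 = -1.512.
df = n − 2 = 136.
Two-sided p ≈ 0.1328, which is ≥ 0.02, so fail to reject H₀.
The data do not give significant evidence of a linear association between page load time and website conversion rate.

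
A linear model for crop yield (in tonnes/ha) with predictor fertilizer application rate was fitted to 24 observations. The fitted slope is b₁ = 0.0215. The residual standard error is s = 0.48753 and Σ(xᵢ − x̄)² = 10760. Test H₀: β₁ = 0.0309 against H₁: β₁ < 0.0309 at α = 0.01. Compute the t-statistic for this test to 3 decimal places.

SE(b₁) = s/√Sₓₓ = 0.48753/√10760 = 0.00469997.
t = (0.0215 − 0.0309) / 0.00469997 = -2.000.
df = n − 2 = 22.
One-sided p ≈ 0.0290, which is ≥ 0.01, so fail to reject H₀.
The data do not give significant evidence that the true slope on fertilizer application rate is below 0.0309 tonnes/ha per unit.

t = -2.000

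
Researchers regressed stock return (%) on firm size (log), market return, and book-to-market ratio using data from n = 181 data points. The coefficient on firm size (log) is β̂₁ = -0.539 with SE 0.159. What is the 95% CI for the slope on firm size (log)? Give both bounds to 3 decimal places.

(-0.853, -0.225)

df = n − k − 1 = 181 − 3 − 1 = 177.
t* = t_{0.025, 177} = 1.973457.
Margin = t* × SE = 1.973457 × 0.159 = 0.31378.
CI: -0.539 ± 0.31378 → (-0.853, -0.225).
With 95% confidence, each one-unit increase in firm size (log) is associated with a change of between -0.853 and -0.225 % in stock return, holding the other predictors fixed.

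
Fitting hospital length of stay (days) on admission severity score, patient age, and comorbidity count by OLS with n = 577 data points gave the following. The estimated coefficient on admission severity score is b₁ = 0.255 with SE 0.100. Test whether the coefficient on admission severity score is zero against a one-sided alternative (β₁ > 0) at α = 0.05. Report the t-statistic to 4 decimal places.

t = 2.5500

H₀: β₁ = 0 vs H₁: β₁ > 0.
t = (b₁ − β₁⁰)/SE = 0.255 / 0.100 = 2.5500.
df = n − k − 1 = 577 − 3 − 1 = 573.
One-sided p ≈ 0.0055, which is < 0.05, so reject H₀.
There is evidence that the true slope on admission severity score is positive, holding the other predictors fixed.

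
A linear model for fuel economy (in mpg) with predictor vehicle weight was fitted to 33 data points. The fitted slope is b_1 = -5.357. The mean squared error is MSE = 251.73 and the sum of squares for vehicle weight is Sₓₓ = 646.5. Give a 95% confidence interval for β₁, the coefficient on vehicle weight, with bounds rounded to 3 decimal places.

SE(b_1) = √(MSE/Sₓₓ) = √(251.73/646.5) = 0.623998.
df = n − 2 = 31.
t* = t_{0.025, 31} = 2.039513.
Margin = t* × SE = 2.039513 × 0.623998 = 1.27265.
CI: -5.357 ± 1.27265 → (-6.630, -4.084).
With 95% confidence, each one-unit increase in vehicle weight is associated with a change of between -6.630 and -4.084 mpg in fuel economy.

(-6.630, -4.084)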